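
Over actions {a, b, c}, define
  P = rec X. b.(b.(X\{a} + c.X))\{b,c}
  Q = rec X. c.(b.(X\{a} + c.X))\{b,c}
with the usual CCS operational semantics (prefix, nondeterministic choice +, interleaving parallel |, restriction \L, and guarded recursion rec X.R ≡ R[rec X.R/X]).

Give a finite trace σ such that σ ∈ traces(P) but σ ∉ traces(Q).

LTS(P): 2 reachable states
  p0 = rec X. b.(b.(X\{a} + c.X))\{b,c} → --b--▸ p1
  p1 = (b.((rec X. b.(b.(X\{a} + c.X))\{b,c})\{a} + c.(rec X. b.(b.(X\{a} + c.X))\{b,c})))\{b,c} → (no moves)
LTS(Q): 2 reachable states
  q0 = rec X. c.(b.(X\{a} + c.X))\{b,c} → --c--▸ q1
  q1 = (b.((rec X. c.(b.(X\{a} + c.X))\{b,c})\{a} + c.(rec X. c.(b.(X\{a} + c.X))\{b,c})))\{b,c} → (no moves)
Executing b from P (initial set {p0}):
  after b @ step 1: {p1}
  P completes σ.
Executing b from Q (initial set {q0}):
  after b @ step 1: ∅  — Q cannot continue

b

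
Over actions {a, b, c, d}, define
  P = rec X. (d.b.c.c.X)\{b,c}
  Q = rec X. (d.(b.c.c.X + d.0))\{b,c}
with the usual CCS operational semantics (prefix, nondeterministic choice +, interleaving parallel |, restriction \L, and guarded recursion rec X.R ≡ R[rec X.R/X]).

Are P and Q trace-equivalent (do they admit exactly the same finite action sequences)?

Reachable graph of P (2 states):
  m0 = rec X. (d.b.c.c.X)\{b,c} has moves --d--▸ m1
  m1 = (b.c.c.(rec X. (d.b.c.c.X)\{b,c}))\{b,c} has moves stopped
Reachable graph of Q (3 states):
  n0 = rec X. (d.(b.c.c.X + d.0))\{b,c} has moves --d--▸ n1
  n1 = (b.c.c.(rec X. (d.(b.c.c.X + d.0))\{b,c}) + d.0)\{b,c} has moves --d--▸ n2
  n2 = 0\{b,c} has moves stopped
Run σ = ⟨dd⟩ on Q: start {n0}
  after d @ step 1: {n1}
  after d @ step 2: {n2}
  — Q admits the full trace.
Run σ = ⟨dd⟩ on P: start {m0}
  after d @ step 1: {m1}
  after d @ step 2: ∅ (P stuck)

NO — witness ⟨dd⟩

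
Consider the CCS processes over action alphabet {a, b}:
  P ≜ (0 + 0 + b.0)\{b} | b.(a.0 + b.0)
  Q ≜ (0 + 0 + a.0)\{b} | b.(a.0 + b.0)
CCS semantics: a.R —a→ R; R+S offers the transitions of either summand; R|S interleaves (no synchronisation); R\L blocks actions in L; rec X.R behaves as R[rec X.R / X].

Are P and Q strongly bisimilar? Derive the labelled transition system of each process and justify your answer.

P's transition system — 3 states:
  p0 = (0 + 0 + b.0)\{b} | b.(a.0 + b.0) → --b--▸ p1
  p1 = (0 + 0 + b.0)\{b} | (a.0 + b.0) → --a--▸ p2, --b--▸ p2
  p2 = (0 + 0 + b.0)\{b} | 0 → ·
Q's transition system — 6 states:
  q0 = (0 + 0 + a.0)\{b} | b.(a.0 + b.0) → --a--▸ q1, --b--▸ q2
  q1 = 0\{b} | b.(a.0 + b.0) → --b--▸ q3
  q2 = (0 + 0 + a.0)\{b} | (a.0 + b.0) → --a--▸ q3, --a--▸ q4, --b--▸ q4
  q3 = 0\{b} | (a.0 + b.0) → --a--▸ q5, --b--▸ q5
  q4 = (0 + 0 + a.0)\{b} | 0 → --a--▸ q5
  q5 = 0\{b} | 0 → ·
Bisimilarity quotient blocks:
  B0 = {p0, q1}
  B1 = {p1, q3}
  B2 = {p2, q5}
  B3 = {q0}
  B4 = {q2}
  B5 = {q4}
p0 ∈ B0, q0 ∈ B3 → different blocks

not bisimilar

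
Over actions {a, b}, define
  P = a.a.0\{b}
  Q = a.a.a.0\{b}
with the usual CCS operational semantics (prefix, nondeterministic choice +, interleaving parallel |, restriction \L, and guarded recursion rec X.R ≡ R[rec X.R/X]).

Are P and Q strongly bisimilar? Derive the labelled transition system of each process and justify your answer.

P's transition system — 3 states:
  u0 = a.a.0\{b} | —a→ u1
  u1 = a.0\{b} | —a→ u2
  u2 = 0\{b} | (no moves)
Q's transition system — 4 states:
  v0 = a.a.a.0\{b} | —a→ v1
  v1 = a.a.0\{b} | —a→ v2
  v2 = a.0\{b} | —a→ v3
  v3 = 0\{b} | (no moves)
Bisimilarity quotient blocks:
  B0 = {u0, v1}
  B1 = {u1, v2}
  B2 = {u2, v3}
  B3 = {v0}
u0 ∈ B0, v0 ∈ B3 → different blocks

NO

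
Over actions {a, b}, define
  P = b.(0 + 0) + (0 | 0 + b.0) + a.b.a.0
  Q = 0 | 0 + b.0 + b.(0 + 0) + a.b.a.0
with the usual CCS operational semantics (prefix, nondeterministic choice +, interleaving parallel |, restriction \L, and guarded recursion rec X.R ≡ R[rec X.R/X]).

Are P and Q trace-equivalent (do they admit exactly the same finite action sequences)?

LTS(P): 5 reachable states
  m0 = b.(0 + 0) + (0 | 0 + b.0) + a.b.a.0 → ··a··> m1, ··b··> m2, ··b··> m3
  m1 = b.a.0 → ··b··> m4
  m2 = 0 → (no moves)
  m3 = 0 + 0 → (no moves)
  m4 = a.0 → ··a··> m2
LTS(Q): 5 reachable states
  n0 = 0 | 0 + b.0 + b.(0 + 0) + a.b.a.0 → ··a··> n1, ··b··> n2, ··b··> n3
  n1 = b.a.0 → ··b··> n4
  n2 = 0 → (no moves)
  n3 = 0 + 0 → (no moves)
  n4 = a.0 → ··a··> n2
Bisimilarity quotient blocks:
  B0 = {m0, n0}
  B1 = {m2, m3, n2, n3}
  B2 = {m1, n1}
  B3 = {m4, n4}
m0 ∈ B0, n0 ∈ B0 → same block
Bisimilar ⇒ trace-equivalent.

traces(P) = traces(Q)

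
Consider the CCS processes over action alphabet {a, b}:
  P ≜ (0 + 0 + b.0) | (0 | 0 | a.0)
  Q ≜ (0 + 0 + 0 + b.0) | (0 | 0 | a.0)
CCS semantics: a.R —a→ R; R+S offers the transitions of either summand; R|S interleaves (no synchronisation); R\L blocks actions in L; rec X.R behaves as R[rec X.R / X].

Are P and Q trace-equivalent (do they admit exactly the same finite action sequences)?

YES

P's transition system — 4 states:
  s0 = (0 + 0 + b.0) | (0 | 0 | a.0) :: =a=> s1, =b=> s2
  s1 = (0 + 0 + b.0) | (0 | 0 | 0) :: =b=> s3
  s2 = 0 | (0 | 0 | a.0) :: =a=> s3
  s3 = 0 | (0 | 0 | 0) :: ∅
Q's transition system — 4 states:
  t0 = (0 + 0 + 0 + b.0) | (0 | 0 | a.0) :: =a=> t1, =b=> t2
  t1 = (0 + 0 + 0 + b.0) | (0 | 0 | 0) :: =b=> t3
  t2 = 0 | (0 | 0 | a.0) :: =a=> t3
  t3 = 0 | (0 | 0 | 0) :: ∅
Partition-refinement fixed point:
  B0 = {s0, t0}
  B1 = {s1, t1}
  B2 = {s3, t3}
  B3 = {s2, t2}
s0 ∈ B0, t0 ∈ B0 → same block
Bisimilar ⇒ trace-equivalent.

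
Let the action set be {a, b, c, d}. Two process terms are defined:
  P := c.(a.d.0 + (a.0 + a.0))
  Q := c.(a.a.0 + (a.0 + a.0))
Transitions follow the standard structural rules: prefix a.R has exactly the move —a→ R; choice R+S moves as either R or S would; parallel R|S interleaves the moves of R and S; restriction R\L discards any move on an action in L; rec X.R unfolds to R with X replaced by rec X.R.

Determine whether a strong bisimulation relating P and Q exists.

P ≁ Q

P's transition system — 4 states:
  u0 = c.(a.d.0 + (a.0 + a.0)) | —c→ u1
  u1 = a.d.0 + (a.0 + a.0) | —a→ u2, —a→ u3
  u2 = 0 | (no moves)
  u3 = d.0 | —d→ u2
Q's transition system — 4 states:
  v0 = c.(a.a.0 + (a.0 + a.0)) | —c→ v1
  v1 = a.a.0 + (a.0 + a.0) | —a→ v2, —a→ v3
  v2 = 0 | (no moves)
  v3 = a.0 | —a→ v2
Coarsest stable partition (strong bisimilarity classes):
  B0 = {u0}
  B1 = {u1}
  B2 = {u2, v2}
  B3 = {u3}
  B4 = {v0}
  B5 = {v1}
  B6 = {v3}
u0 ∈ B0, v0 ∈ B4 → different blocks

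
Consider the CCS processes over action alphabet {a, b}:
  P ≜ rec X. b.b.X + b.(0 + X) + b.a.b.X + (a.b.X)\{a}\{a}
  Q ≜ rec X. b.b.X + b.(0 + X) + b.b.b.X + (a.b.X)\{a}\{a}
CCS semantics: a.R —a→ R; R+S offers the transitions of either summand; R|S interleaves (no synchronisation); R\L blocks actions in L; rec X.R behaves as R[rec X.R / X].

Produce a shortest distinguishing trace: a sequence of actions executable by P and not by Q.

ba

P's transition system — 4 states:
  p0 = rec X. b.b.X + b.(0 + X) + b.a.b.X + (a.b.X)\{a}\{a} has moves --b--▸ p1, --b--▸ p2, --b--▸ p3
  p1 = 0 + (rec X. b.b.X + b.(0 + X) + b.a.b.X + (a.b.X)\{a}\{a}) has moves --b--▸ p1, --b--▸ p2, --b--▸ p3
  p2 = a.b.(rec X. b.b.X + b.(0 + X) + b.a.b.X + (a.b.X)\{a}\{a}) has moves --a--▸ p3
  p3 = b.(rec X. b.b.X + b.(0 + X) + b.a.b.X + (a.b.X)\{a}\{a}) has moves --b--▸ p0
Q's transition system — 4 states:
  q0 = rec X. b.b.X + b.(0 + X) + b.b.b.X + (a.b.X)\{a}\{a} has moves --b--▸ q1, --b--▸ q2, --b--▸ q3
  q1 = 0 + (rec X. b.b.X + b.(0 + X) + b.b.b.X + (a.b.X)\{a}\{a}) has moves --b--▸ q1, --b--▸ q2, --b--▸ q3
  q2 = b.(rec X. b.b.X + b.(0 + X) + b.b.b.X + (a.b.X)\{a}\{a}) has moves --b--▸ q0
  q3 = b.b.(rec X. b.b.X + b.(0 + X) + b.b.b.X + (a.b.X)\{a}\{a}) has moves --b--▸ q2
Run σ = ⟨ba⟩ on P: start {p0}
  [1] b ⇒ {p1, p2, p3}
  [2] a ⇒ {p3}
  ✓ P
Run σ = ⟨ba⟩ on Q: start {q0}
  [1] b ⇒ {q1, q2, q3}
  [2] a ⇒ ∅ (Q stuck)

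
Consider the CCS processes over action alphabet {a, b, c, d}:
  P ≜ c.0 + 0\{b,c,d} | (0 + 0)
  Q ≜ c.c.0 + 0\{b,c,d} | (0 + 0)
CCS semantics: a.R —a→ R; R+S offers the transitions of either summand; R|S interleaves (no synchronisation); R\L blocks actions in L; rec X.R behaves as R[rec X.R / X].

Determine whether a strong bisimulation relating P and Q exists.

P ≁ Q

Reachable graph of P (2 states):
  u0 = c.0 + 0\{b,c,d} | (0 + 0) | —c→ u1
  u1 = 0 | stopped
Reachable graph of Q (3 states):
  v0 = c.c.0 + 0\{b,c,d} | (0 + 0) | —c→ v1
  v1 = c.0 | —c→ v2
  v2 = 0 | stopped
Coarsest stable partition (strong bisimilarity classes):
  B0 = {u0, v1}
  B1 = {u1, v2}
  B2 = {v0}
u0 ∈ B0, v0 ∈ B2 → different blocks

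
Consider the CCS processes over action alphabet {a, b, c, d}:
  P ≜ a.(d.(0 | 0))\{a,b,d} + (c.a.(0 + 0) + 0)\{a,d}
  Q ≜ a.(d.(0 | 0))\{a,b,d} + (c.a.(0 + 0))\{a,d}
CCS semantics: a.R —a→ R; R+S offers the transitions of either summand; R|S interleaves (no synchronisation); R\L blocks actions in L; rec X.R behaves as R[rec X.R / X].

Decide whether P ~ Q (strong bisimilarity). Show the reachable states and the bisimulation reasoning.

P's transition system — 3 states:
  p0 = a.(d.(0 | 0))\{a,b,d} + (c.a.(0 + 0) + 0)\{a,d} | —a→ p1, —c→ p2
  p1 = (d.(0 | 0))\{a,b,d} | deadlocked
  p2 = (a.(0 + 0))\{a,d} | deadlocked
Q's transition system — 3 states:
  q0 = a.(d.(0 | 0))\{a,b,d} + (c.a.(0 + 0))\{a,d} | —a→ q1, —c→ q2
  q1 = (d.(0 | 0))\{a,b,d} | deadlocked
  q2 = (a.(0 + 0))\{a,d} | deadlocked
Partition-refinement fixed point:
  B0 = {p0, q0}
  B1 = {p1, p2, q1, q2}
p0 ∈ B0, q0 ∈ B0 → same block

P ~ Q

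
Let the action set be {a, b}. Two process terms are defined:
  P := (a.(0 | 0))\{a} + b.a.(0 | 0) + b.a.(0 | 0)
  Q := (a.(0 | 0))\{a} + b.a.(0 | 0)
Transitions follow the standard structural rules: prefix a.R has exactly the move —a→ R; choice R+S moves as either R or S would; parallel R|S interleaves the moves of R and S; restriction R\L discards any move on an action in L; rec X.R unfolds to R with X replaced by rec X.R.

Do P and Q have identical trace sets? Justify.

P's transition system — 3 states:
  m0 = (a.(0 | 0))\{a} + b.a.(0 | 0) + b.a.(0 | 0) ⊢ —b→ m1
  m1 = a.(0 | 0) ⊢ —a→ m2
  m2 = 0 | 0 ⊢ deadlocked
Q's transition system — 3 states:
  n0 = (a.(0 | 0))\{a} + b.a.(0 | 0) ⊢ —b→ n1
  n1 = a.(0 | 0) ⊢ —a→ n2
  n2 = 0 | 0 ⊢ deadlocked
Partition-refinement fixed point:
  B0 = {m0, n0}
  B1 = {m1, n1}
  B2 = {m2, n2}
m0 ∈ B0, n0 ∈ B0 → same block
Bisimilar ⇒ trace-equivalent.

traces(P) = traces(Q)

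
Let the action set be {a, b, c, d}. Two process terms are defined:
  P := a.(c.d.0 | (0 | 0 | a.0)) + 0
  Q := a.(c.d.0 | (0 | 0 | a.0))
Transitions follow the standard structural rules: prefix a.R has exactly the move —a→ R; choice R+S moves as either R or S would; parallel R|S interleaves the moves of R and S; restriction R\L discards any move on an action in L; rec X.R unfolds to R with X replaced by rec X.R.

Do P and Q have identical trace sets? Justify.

trace-equivalent

Reachable graph of P (7 states):
  m0 = a.(c.d.0 | (0 | 0 | a.0)) + 0 → ··a··> m1
  m1 = c.d.0 | (0 | 0 | a.0) → ··a··> m2, ··c··> m3
  m2 = c.d.0 | (0 | 0 | 0) → ··c··> m4
  m3 = d.0 | (0 | 0 | a.0) → ··a··> m4, ··d··> m5
  m4 = d.0 | (0 | 0 | 0) → ··d··> m6
  m5 = 0 | (0 | 0 | a.0) → ··a··> m6
  m6 = 0 | (0 | 0 | 0) → (no moves)
Reachable graph of Q (7 states):
  n0 = a.(c.d.0 | (0 | 0 | a.0)) → ··a··> n1
  n1 = c.d.0 | (0 | 0 | a.0) → ··a··> n2, ··c··> n3
  n2 = c.d.0 | (0 | 0 | 0) → ··c··> n4
  n3 = d.0 | (0 | 0 | a.0) → ··a··> n4, ··d··> n5
  n4 = d.0 | (0 | 0 | 0) → ··d··> n6
  n5 = 0 | (0 | 0 | a.0) → ··a··> n6
  n6 = 0 | (0 | 0 | 0) → (no moves)
Bisimilarity quotient blocks:
  B0 = {m0, n0}
  B1 = {m1, n1}
  B2 = {m3, n3}
  B3 = {m4, n4}
  B4 = {m6, n6}
  B5 = {m5, n5}
  B6 = {m2, n2}
m0 ∈ B0, n0 ∈ B0 → same block
Bisimilar ⇒ trace-equivalent.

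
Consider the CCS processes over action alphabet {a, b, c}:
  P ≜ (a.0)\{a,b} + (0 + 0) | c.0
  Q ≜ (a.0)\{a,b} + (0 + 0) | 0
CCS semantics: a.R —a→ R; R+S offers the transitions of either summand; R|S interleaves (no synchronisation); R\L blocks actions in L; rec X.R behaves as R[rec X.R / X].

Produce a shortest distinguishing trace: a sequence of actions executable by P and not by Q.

P's transition system — 2 states:
  u0 = (a.0)\{a,b} + (0 + 0) | c.0 → —c→ u1
  u1 = (0 + 0) | 0 → ·
Q's transition system — 1 states:
  v0 = (a.0)\{a,b} + (0 + 0) | 0 → ·
Run σ = ⟨c⟩ on P: start {u0}
  after c @ step 1: {u1}
  ✓ P
Run σ = ⟨c⟩ on Q: start {v0}
  after c @ step 1: no successor for Q

c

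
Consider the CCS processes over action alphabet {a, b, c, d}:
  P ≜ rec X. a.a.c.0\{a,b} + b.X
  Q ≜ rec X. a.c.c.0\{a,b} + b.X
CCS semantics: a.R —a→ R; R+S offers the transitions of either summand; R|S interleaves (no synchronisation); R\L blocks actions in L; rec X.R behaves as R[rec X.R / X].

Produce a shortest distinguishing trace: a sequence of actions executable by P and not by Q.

aa

Reachable graph of P (4 states):
  s0 = rec X. a.a.c.0\{a,b} + b.X | ··a··> s1, ··b··> s0
  s1 = a.c.0\{a,b} | ··a··> s2
  s2 = c.0\{a,b} | ··c··> s3
  s3 = 0\{a,b} | ∅
Reachable graph of Q (4 states):
  t0 = rec X. a.c.c.0\{a,b} + b.X | ··a··> t1, ··b··> t0
  t1 = c.c.0\{a,b} | ··c··> t2
  t2 = c.0\{a,b} | ··c··> t3
  t3 = 0\{a,b} | ∅
Trace ⟨aa⟩ through P, begin at {s0}:
  step 1 (a): {s1}
  step 2 (a): {s2}
  — P admits the full trace.
Trace ⟨aa⟩ through Q, begin at {t0}:
  step 1 (a): {t1}
  step 2 (a): ∅  — Q cannot continue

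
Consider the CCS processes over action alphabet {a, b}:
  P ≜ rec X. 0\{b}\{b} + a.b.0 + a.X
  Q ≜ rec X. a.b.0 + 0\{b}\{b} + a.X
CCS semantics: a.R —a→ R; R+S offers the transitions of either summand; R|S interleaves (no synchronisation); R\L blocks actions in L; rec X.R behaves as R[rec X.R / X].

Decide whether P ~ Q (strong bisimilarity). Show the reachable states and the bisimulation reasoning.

YES

Reachable graph of P (3 states):
  p0 = rec X. 0\{b}\{b} + a.b.0 + a.X → ··a··> p0, ··a··> p1
  p1 = b.0 → ··b··> p2
  p2 = 0 → stopped
Reachable graph of Q (3 states):
  q0 = rec X. a.b.0 + 0\{b}\{b} + a.X → ··a··> q0, ··a··> q1
  q1 = b.0 → ··b··> q2
  q2 = 0 → stopped
Bisimilarity quotient blocks:
  B0 = {p0, q0}
  B1 = {p1, q1}
  B2 = {p2, q2}
p0 ∈ B0, q0 ∈ B0 → same block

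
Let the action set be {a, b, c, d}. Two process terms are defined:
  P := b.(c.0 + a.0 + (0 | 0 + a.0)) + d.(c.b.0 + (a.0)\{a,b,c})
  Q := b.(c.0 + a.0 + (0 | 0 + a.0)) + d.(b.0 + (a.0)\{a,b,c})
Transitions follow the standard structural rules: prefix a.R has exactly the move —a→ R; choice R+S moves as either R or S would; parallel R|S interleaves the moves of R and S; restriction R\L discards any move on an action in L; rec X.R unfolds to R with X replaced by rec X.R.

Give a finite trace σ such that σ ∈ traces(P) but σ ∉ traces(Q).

dc

Reachable graph of P (5 states):
  s0 = b.(c.0 + a.0 + (0 | 0 + a.0)) + d.(c.b.0 + (a.0)\{a,b,c}) has moves ··b··> s1, ··d··> s2
  s1 = c.0 + a.0 + (0 | 0 + a.0) has moves ··a··> s3, ··c··> s3
  s2 = c.b.0 + (a.0)\{a,b,c} has moves ··c··> s4
  s3 = 0 has moves stopped
  s4 = b.0 has moves ··b··> s3
Reachable graph of Q (4 states):
  t0 = b.(c.0 + a.0 + (0 | 0 + a.0)) + d.(b.0 + (a.0)\{a,b,c}) has moves ··b··> t1, ··d··> t2
  t1 = c.0 + a.0 + (0 | 0 + a.0) has moves ··a··> t3, ··c··> t3
  t2 = b.0 + (a.0)\{a,b,c} has moves ··b··> t3
  t3 = 0 has moves stopped
Trace ⟨dc⟩ through P, begin at {s0}:
  after d @ step 1: {s2}
  after c @ step 2: {s4}
  — P admits the full trace.
Trace ⟨dc⟩ through Q, begin at {t0}:
  after d @ step 1: {t2}
  after c @ step 2: ∅  — Q cannot continue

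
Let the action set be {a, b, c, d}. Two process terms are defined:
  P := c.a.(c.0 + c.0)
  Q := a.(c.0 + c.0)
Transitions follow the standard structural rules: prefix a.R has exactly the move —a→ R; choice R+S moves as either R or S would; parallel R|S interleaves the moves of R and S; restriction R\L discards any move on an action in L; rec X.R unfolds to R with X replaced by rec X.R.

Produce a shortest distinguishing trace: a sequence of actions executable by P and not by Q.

LTS(P): 4 reachable states
  p0 = c.a.(c.0 + c.0) :: --c--▸ p1
  p1 = a.(c.0 + c.0) :: --a--▸ p2
  p2 = c.0 + c.0 :: --c--▸ p3
  p3 = 0 :: ·
LTS(Q): 3 reachable states
  q0 = a.(c.0 + c.0) :: --a--▸ q1
  q1 = c.0 + c.0 :: --c--▸ q2
  q2 = 0 :: ·
Executing c from P (initial set {p0}):
  [1] c ⇒ {p1}
  ✓ P
Executing c from Q (initial set {q0}):
  [1] c ⇒ no successor for Q

c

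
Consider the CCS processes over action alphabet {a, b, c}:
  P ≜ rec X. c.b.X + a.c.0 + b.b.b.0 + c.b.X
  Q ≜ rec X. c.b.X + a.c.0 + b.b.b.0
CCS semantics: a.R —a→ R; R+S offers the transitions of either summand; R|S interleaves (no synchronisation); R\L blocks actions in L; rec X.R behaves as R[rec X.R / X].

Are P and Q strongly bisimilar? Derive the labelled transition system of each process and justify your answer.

Reachable graph of P (6 states):
  m0 = rec X. c.b.X + a.c.0 + b.b.b.0 + c.b.X | --a--▸ m1, --b--▸ m2, --c--▸ m3
  m1 = c.0 | --c--▸ m4
  m2 = b.b.0 | --b--▸ m5
  m3 = b.(rec X. c.b.X + a.c.0 + b.b.b.0 + c.b.X) | --b--▸ m0
  m4 = 0 | stopped
  m5 = b.0 | --b--▸ m4
Reachable graph of Q (6 states):
  n0 = rec X. c.b.X + a.c.0 + b.b.b.0 | --a--▸ n1, --b--▸ n2, --c--▸ n3
  n1 = c.0 | --c--▸ n4
  n2 = b.b.0 | --b--▸ n5
  n3 = b.(rec X. c.b.X + a.c.0 + b.b.b.0) | --b--▸ n0
  n4 = 0 | stopped
  n5 = b.0 | --b--▸ n4
Coarsest stable partition (strong bisimilarity classes):
  B0 = {m0, n0}
  B1 = {m2, n2}
  B2 = {m5, n5}
  B3 = {m4, n4}
  B4 = {m1, n1}
  B5 = {m3, n3}
m0 ∈ B0, n0 ∈ B0 → same block

YES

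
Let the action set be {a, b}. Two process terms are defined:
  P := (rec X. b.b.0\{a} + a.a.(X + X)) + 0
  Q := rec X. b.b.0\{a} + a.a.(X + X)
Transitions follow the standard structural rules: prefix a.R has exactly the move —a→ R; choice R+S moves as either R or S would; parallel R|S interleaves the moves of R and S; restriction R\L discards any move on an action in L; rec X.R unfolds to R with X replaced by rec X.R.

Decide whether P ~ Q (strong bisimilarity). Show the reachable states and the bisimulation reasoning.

LTS(P): 5 reachable states
  s0 = (rec X. b.b.0\{a} + a.a.(X + X)) + 0 | =a=> s1, =b=> s2
  s1 = a.((rec X. b.b.0\{a} + a.a.(X + X)) + (rec X. b.b.0\{a} + a.a.(X + X))) | =a=> s3
  s2 = b.0\{a} | =b=> s4
  s3 = (rec X. b.b.0\{a} + a.a.(X + X)) + (rec X. b.b.0\{a} + a.a.(X + X)) | =a=> s1, =b=> s2
  s4 = 0\{a} | ·
LTS(Q): 5 reachable states
  t0 = rec X. b.b.0\{a} + a.a.(X + X) | =a=> t1, =b=> t2
  t1 = a.((rec X. b.b.0\{a} + a.a.(X + X)) + (rec X. b.b.0\{a} + a.a.(X + X))) | =a=> t3
  t2 = b.0\{a} | =b=> t4
  t3 = (rec X. b.b.0\{a} + a.a.(X + X)) + (rec X. b.b.0\{a} + a.a.(X + X)) | =a=> t1, =b=> t2
  t4 = 0\{a} | ·
Bisimilarity quotient blocks:
  B0 = {s0, s3, t0, t3}
  B1 = {s1, t1}
  B2 = {s2, t2}
  B3 = {s4, t4}
s0 ∈ B0, t0 ∈ B0 → same block

bisimilar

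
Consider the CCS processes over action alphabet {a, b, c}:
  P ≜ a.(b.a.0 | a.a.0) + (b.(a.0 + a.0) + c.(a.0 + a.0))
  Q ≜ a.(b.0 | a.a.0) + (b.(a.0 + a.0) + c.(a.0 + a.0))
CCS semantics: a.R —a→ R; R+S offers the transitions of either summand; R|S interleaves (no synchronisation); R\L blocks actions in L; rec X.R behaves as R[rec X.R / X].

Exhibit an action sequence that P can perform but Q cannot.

aaaba

Reachable graph of P (12 states):
  m0 = a.(b.a.0 | a.a.0) + (b.(a.0 + a.0) + c.(a.0 + a.0)) ⊢ ··a··> m1, ··b··> m2, ··c··> m2
  m1 = b.a.0 | a.a.0 ⊢ ··a··> m3, ··b··> m4
  m2 = a.0 + a.0 ⊢ ··a··> m5
  m3 = b.a.0 | a.0 ⊢ ··a··> m6, ··b··> m7
  m4 = a.0 | a.a.0 ⊢ ··a··> m7, ··a··> m8
  m5 = 0 ⊢ ·
  m6 = b.a.0 | 0 ⊢ ··b··> m9
  m7 = a.0 | a.0 ⊢ ··a··> m10, ··a··> m9
  m8 = 0 | a.a.0 ⊢ ··a··> m10
  m9 = a.0 | 0 ⊢ ··a··> m11
  m10 = 0 | a.0 ⊢ ··a··> m11
  m11 = 0 | 0 ⊢ ·
Reachable graph of Q (9 states):
  n0 = a.(b.0 | a.a.0) + (b.(a.0 + a.0) + c.(a.0 + a.0)) ⊢ ··a··> n1, ··b··> n2, ··c··> n2
  n1 = b.0 | a.a.0 ⊢ ··a··> n3, ··b··> n4
  n2 = a.0 + a.0 ⊢ ··a··> n5
  n3 = b.0 | a.0 ⊢ ··a··> n6, ··b··> n7
  n4 = 0 | a.a.0 ⊢ ··a··> n7
  n5 = 0 ⊢ ·
  n6 = b.0 | 0 ⊢ ··b··> n8
  n7 = 0 | a.0 ⊢ ··a··> n8
  n8 = 0 | 0 ⊢ ·
Executing aaaba from P (initial set {m0}):
  step 1 (a): {m1}
  step 2 (a): {m3}
  step 3 (a): {m6}
  step 4 (b): {m9}
  step 5 (a): {m11}
  ✓ P
Executing aaaba from Q (initial set {n0}):
  step 1 (a): {n1}
  step 2 (a): {n3}
  step 3 (a): {n6}
  step 4 (b): {n8}
  step 5 (a): ∅ (Q stuck)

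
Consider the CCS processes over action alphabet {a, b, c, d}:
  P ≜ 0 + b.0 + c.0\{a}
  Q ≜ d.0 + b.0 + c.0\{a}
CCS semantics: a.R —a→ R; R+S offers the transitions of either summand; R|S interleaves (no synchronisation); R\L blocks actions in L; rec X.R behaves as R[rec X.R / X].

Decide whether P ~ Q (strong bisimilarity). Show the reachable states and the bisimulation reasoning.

LTS(P): 3 reachable states
  u0 = 0 + b.0 + c.0\{a} → -b-> u1, -c-> u2
  u1 = 0 → ·
  u2 = 0\{a} → ·
LTS(Q): 3 reachable states
  v0 = d.0 + b.0 + c.0\{a} → -b-> v1, -c-> v2, -d-> v1
  v1 = 0 → ·
  v2 = 0\{a} → ·
Partition-refinement fixed point:
  B0 = {u0}
  B1 = {u1, u2, v1, v2}
  B2 = {v0}
u0 ∈ B0, v0 ∈ B2 → different blocks

P ≁ Q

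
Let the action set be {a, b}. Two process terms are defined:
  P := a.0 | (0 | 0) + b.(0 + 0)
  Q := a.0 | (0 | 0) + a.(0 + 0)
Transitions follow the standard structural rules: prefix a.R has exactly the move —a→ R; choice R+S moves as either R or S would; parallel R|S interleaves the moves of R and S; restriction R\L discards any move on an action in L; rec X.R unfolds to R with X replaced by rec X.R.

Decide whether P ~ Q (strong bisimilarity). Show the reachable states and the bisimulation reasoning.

not bisimilar

LTS(P): 3 reachable states
  s0 = a.0 | (0 | 0) + b.(0 + 0) | —a→ s1, —b→ s2
  s1 = 0 | (0 | 0) | stopped
  s2 = 0 + 0 | stopped
LTS(Q): 3 reachable states
  t0 = a.0 | (0 | 0) + a.(0 + 0) | —a→ t1, —a→ t2
  t1 = 0 + 0 | stopped
  t2 = 0 | (0 | 0) | stopped
Bisimilarity quotient blocks:
  B0 = {s0}
  B1 = {s1, s2, t1, t2}
  B2 = {t0}
s0 ∈ B0, t0 ∈ B2 → different blocks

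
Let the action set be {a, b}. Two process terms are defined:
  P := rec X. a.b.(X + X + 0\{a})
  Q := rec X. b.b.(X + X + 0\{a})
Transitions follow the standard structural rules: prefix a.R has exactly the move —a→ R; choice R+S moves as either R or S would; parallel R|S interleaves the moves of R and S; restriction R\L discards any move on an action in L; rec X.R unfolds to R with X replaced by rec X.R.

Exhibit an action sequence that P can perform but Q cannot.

a

Reachable graph of P (3 states):
  u0 = rec X. a.b.(X + X + 0\{a}) ⊢ ··a··> u1
  u1 = b.((rec X. a.b.(X + X + 0\{a})) + (rec X. a.b.(X + X + 0\{a})) + 0\{a}) ⊢ ··b··> u2
  u2 = (rec X. a.b.(X + X + 0\{a})) + (rec X. a.b.(X + X + 0\{a})) + 0\{a} ⊢ ··a··> u1
Reachable graph of Q (3 states):
  v0 = rec X. b.b.(X + X + 0\{a}) ⊢ ··b··> v1
  v1 = b.((rec X. b.b.(X + X + 0\{a})) + (rec X. b.b.(X + X + 0\{a})) + 0\{a}) ⊢ ··b··> v2
  v2 = (rec X. b.b.(X + X + 0\{a})) + (rec X. b.b.(X + X + 0\{a})) + 0\{a} ⊢ ··b··> v1
Trace ⟨a⟩ through P, begin at {u0}:
  step 1 (a): {u1}
  P completes σ.
Trace ⟨a⟩ through Q, begin at {v0}:
  step 1 (a): ∅  — Q cannot continue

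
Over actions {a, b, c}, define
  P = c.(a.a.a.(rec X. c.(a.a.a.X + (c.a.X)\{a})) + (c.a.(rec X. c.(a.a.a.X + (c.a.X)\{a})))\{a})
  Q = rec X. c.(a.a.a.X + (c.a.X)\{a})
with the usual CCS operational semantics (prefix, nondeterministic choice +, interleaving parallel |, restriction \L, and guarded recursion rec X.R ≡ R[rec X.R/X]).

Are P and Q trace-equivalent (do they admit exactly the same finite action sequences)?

Reachable graph of P (6 states):
  s0 = c.(a.a.a.(rec X. c.(a.a.a.X + (c.a.X)\{a})) + (c.a.(rec X. c.(a.a.a.X + (c.a.X)\{a})))\{a}) has moves ··c··> s1
  s1 = a.a.a.(rec X. c.(a.a.a.X + (c.a.X)\{a})) + (c.a.(rec X. c.(a.a.a.X + (c.a.X)\{a})))\{a} has moves ··a··> s2, ··c··> s3
  s2 = a.a.(rec X. c.(a.a.a.X + (c.a.X)\{a})) has moves ··a··> s4
  s3 = (a.(rec X. c.(a.a.a.X + (c.a.X)\{a})))\{a} has moves deadlocked
  s4 = a.(rec X. c.(a.a.a.X + (c.a.X)\{a})) has moves ··a··> s5
  s5 = rec X. c.(a.a.a.X + (c.a.X)\{a}) has moves ··c··> s1
Reachable graph of Q (5 states):
  t0 = rec X. c.(a.a.a.X + (c.a.X)\{a}) has moves ··c··> t1
  t1 = a.a.a.(rec X. c.(a.a.a.X + (c.a.X)\{a})) + (c.a.(rec X. c.(a.a.a.X + (c.a.X)\{a})))\{a} has moves ··a··> t2, ··c··> t3
  t2 = a.a.(rec X. c.(a.a.a.X + (c.a.X)\{a})) has moves ··a··> t4
  t3 = (a.(rec X. c.(a.a.a.X + (c.a.X)\{a})))\{a} has moves deadlocked
  t4 = a.(rec X. c.(a.a.a.X + (c.a.X)\{a})) has moves ··a··> t0
Bisimilarity quotient blocks:
  B0 = {s0, s5, t0}
  B1 = {s1, t1}
  B2 = {s3, t3}
  B3 = {s2, t2}
  B4 = {s4, t4}
s0 ∈ B0, t0 ∈ B0 → same block
Bisimilar ⇒ trace-equivalent.

trace-equivalent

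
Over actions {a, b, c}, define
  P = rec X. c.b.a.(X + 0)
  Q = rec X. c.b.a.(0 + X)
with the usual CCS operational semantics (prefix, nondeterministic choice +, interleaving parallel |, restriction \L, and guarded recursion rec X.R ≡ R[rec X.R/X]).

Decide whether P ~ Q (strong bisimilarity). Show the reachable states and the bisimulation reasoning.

P's transition system — 4 states:
  m0 = rec X. c.b.a.(X + 0) ⊢ =c=> m1
  m1 = b.a.((rec X. c.b.a.(X + 0)) + 0) ⊢ =b=> m2
  m2 = a.((rec X. c.b.a.(X + 0)) + 0) ⊢ =a=> m3
  m3 = (rec X. c.b.a.(X + 0)) + 0 ⊢ =c=> m1
Q's transition system — 4 states:
  n0 = rec X. c.b.a.(0 + X) ⊢ =c=> n1
  n1 = b.a.(0 + (rec X. c.b.a.(0 + X))) ⊢ =b=> n2
  n2 = a.(0 + (rec X. c.b.a.(0 + X))) ⊢ =a=> n3
  n3 = 0 + (rec X. c.b.a.(0 + X)) ⊢ =c=> n1
Bisimilarity quotient blocks:
  B0 = {m0, m3, n0, n3}
  B1 = {m1, n1}
  B2 = {m2, n2}
m0 ∈ B0, n0 ∈ B0 → same block

bisimilar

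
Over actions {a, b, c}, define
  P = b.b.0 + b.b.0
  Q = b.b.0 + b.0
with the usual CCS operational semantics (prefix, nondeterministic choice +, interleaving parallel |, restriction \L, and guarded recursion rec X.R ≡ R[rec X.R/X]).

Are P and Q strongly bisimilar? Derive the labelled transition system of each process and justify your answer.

LTS(P): 3 reachable states
  m0 = b.b.0 + b.b.0 ⊢ =b=> m1
  m1 = b.0 ⊢ =b=> m2
  m2 = 0 ⊢ (no moves)
LTS(Q): 3 reachable states
  n0 = b.b.0 + b.0 ⊢ =b=> n1, =b=> n2
  n1 = 0 ⊢ (no moves)
  n2 = b.0 ⊢ =b=> n1
Bisimilarity quotient blocks:
  B0 = {m0}
  B1 = {m1, n2}
  B2 = {m2, n1}
  B3 = {n0}
m0 ∈ B0, n0 ∈ B3 → different blocks

P ≁ Q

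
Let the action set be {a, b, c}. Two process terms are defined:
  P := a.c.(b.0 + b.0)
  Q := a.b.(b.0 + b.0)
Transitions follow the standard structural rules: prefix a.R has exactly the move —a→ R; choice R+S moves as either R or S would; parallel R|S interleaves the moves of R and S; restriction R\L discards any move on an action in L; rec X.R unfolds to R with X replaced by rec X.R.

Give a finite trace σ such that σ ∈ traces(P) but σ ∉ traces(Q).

ac

P's transition system — 4 states:
  s0 = a.c.(b.0 + b.0) has moves =a=> s1
  s1 = c.(b.0 + b.0) has moves =c=> s2
  s2 = b.0 + b.0 has moves =b=> s3
  s3 = 0 has moves stopped
Q's transition system — 4 states:
  t0 = a.b.(b.0 + b.0) has moves =a=> t1
  t1 = b.(b.0 + b.0) has moves =b=> t2
  t2 = b.0 + b.0 has moves =b=> t3
  t3 = 0 has moves stopped
Run σ = ⟨ac⟩ on P: start {s0}
  [1] a ⇒ {s1}
  [2] c ⇒ {s2}
  ✓ P
Run σ = ⟨ac⟩ on Q: start {t0}
  [1] a ⇒ {t1}
  [2] c ⇒ ∅  — Q cannot continue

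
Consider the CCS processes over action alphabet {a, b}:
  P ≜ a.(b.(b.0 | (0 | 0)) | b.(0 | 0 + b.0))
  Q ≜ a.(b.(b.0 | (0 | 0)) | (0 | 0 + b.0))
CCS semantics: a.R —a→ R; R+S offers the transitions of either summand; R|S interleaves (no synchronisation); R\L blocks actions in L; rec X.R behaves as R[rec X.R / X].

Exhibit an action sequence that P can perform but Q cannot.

abbbb

LTS(P): 10 reachable states
  s0 = a.(b.(b.0 | (0 | 0)) | b.(0 | 0 + b.0)) has moves —a→ s1
  s1 = b.(b.0 | (0 | 0)) | b.(0 | 0 + b.0) has moves —b→ s2, —b→ s3
  s2 = b.(b.0 | (0 | 0)) | (0 | 0 + b.0) has moves —b→ s4, —b→ s5
  s3 = b.0 | (0 | 0) | b.(0 | 0 + b.0) has moves —b→ s5, —b→ s6
  s4 = b.(b.0 | (0 | 0)) | 0 has moves —b→ s7
  s5 = b.0 | (0 | 0) | (0 | 0 + b.0) has moves —b→ s7, —b→ s8
  s6 = 0 | (0 | 0) | b.(0 | 0 + b.0) has moves —b→ s8
  s7 = b.0 | (0 | 0) | 0 has moves —b→ s9
  s8 = 0 | (0 | 0) | (0 | 0 + b.0) has moves —b→ s9
  s9 = 0 | (0 | 0) | 0 has moves ∅
LTS(Q): 7 reachable states
  t0 = a.(b.(b.0 | (0 | 0)) | (0 | 0 + b.0)) has moves —a→ t1
  t1 = b.(b.0 | (0 | 0)) | (0 | 0 + b.0) has moves —b→ t2, —b→ t3
  t2 = b.(b.0 | (0 | 0)) | 0 has moves —b→ t4
  t3 = b.0 | (0 | 0) | (0 | 0 + b.0) has moves —b→ t4, —b→ t5
  t4 = b.0 | (0 | 0) | 0 has moves —b→ t6
  t5 = 0 | (0 | 0) | (0 | 0 + b.0) has moves —b→ t6
  t6 = 0 | (0 | 0) | 0 has moves ∅
Executing abbbb from P (initial set {s0}):
  [1] a ⇒ {s1}
  [2] b ⇒ {s2, s3}
  [3] b ⇒ {s4, s5, s6}
  [4] b ⇒ {s7, s8}
  [5] b ⇒ {s9}
  ✓ P
Executing abbbb from Q (initial set {t0}):
  [1] a ⇒ {t1}
  [2] b ⇒ {t2, t3}
  [3] b ⇒ {t4, t5}
  [4] b ⇒ {t6}
  [5] b ⇒ ∅  — Q cannot continue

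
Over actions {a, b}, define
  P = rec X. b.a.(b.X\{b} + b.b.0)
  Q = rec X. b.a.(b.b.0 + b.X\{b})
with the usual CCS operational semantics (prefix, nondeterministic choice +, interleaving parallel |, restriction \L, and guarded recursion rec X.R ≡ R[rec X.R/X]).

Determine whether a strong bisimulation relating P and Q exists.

bisimilar

Reachable graph of P (6 states):
  m0 = rec X. b.a.(b.X\{b} + b.b.0) → -b-> m1
  m1 = a.(b.(rec X. b.a.(b.X\{b} + b.b.0))\{b} + b.b.0) → -a-> m2
  m2 = b.(rec X. b.a.(b.X\{b} + b.b.0))\{b} + b.b.0 → -b-> m3, -b-> m4
  m3 = (rec X. b.a.(b.X\{b} + b.b.0))\{b} → ·
  m4 = b.0 → -b-> m5
  m5 = 0 → ·
Reachable graph of Q (6 states):
  n0 = rec X. b.a.(b.b.0 + b.X\{b}) → -b-> n1
  n1 = a.(b.b.0 + b.(rec X. b.a.(b.b.0 + b.X\{b}))\{b}) → -a-> n2
  n2 = b.b.0 + b.(rec X. b.a.(b.b.0 + b.X\{b}))\{b} → -b-> n3, -b-> n4
  n3 = (rec X. b.a.(b.b.0 + b.X\{b}))\{b} → ·
  n4 = b.0 → -b-> n5
  n5 = 0 → ·
Bisimilarity quotient blocks:
  B0 = {m0, n0}
  B1 = {m1, n1}
  B2 = {m2, n2}
  B3 = {m3, m5, n3, n5}
  B4 = {m4, n4}
m0 ∈ B0, n0 ∈ B0 → same block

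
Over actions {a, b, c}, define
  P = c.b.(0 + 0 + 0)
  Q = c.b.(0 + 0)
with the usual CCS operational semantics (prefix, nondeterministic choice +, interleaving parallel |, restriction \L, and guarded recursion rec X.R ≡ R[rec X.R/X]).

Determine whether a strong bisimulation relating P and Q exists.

P ~ Q

Reachable graph of P (3 states):
  m0 = c.b.(0 + 0 + 0) | --c--▸ m1
  m1 = b.(0 + 0 + 0) | --b--▸ m2
  m2 = 0 + 0 + 0 | deadlocked
Reachable graph of Q (3 states):
  n0 = c.b.(0 + 0) | --c--▸ n1
  n1 = b.(0 + 0) | --b--▸ n2
  n2 = 0 + 0 | deadlocked
Coarsest stable partition (strong bisimilarity classes):
  B0 = {m0, n0}
  B1 = {m1, n1}
  B2 = {m2, n2}
m0 ∈ B0, n0 ∈ B0 → same block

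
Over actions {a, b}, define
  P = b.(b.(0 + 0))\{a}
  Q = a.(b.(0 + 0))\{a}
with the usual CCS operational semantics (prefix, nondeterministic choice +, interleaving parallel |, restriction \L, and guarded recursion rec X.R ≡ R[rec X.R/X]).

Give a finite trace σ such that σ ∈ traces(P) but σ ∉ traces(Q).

b

P's transition system — 3 states:
  p0 = b.(b.(0 + 0))\{a} | -b-> p1
  p1 = (b.(0 + 0))\{a} | -b-> p2
  p2 = (0 + 0)\{a} | deadlocked
Q's transition system — 3 states:
  q0 = a.(b.(0 + 0))\{a} | -a-> q1
  q1 = (b.(0 + 0))\{a} | -b-> q2
  q2 = (0 + 0)\{a} | deadlocked
Run σ = ⟨b⟩ on P: start {p0}
  after b @ step 1: {p1}
  P completes σ.
Run σ = ⟨b⟩ on Q: start {q0}
  after b @ step 1: ∅ (Q stuck)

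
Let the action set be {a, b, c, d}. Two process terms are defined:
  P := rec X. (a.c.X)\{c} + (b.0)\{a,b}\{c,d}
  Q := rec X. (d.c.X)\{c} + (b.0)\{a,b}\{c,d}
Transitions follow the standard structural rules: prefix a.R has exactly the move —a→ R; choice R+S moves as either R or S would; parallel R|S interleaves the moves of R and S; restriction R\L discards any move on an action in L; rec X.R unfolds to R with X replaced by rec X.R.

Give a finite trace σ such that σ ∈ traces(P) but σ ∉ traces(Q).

a

Reachable graph of P (2 states):
  p0 = rec X. (a.c.X)\{c} + (b.0)\{a,b}\{c,d} ⊢ -a-> p1
  p1 = (c.(rec X. (a.c.X)\{c} + (b.0)\{a,b}\{c,d}))\{c} ⊢ ∅
Reachable graph of Q (2 states):
  q0 = rec X. (d.c.X)\{c} + (b.0)\{a,b}\{c,d} ⊢ -d-> q1
  q1 = (c.(rec X. (d.c.X)\{c} + (b.0)\{a,b}\{c,d}))\{c} ⊢ ∅
Run σ = ⟨a⟩ on P: start {p0}
  after a @ step 1: {p1}
  P completes σ.
Run σ = ⟨a⟩ on Q: start {q0}
  after a @ step 1: ∅  — Q cannot continue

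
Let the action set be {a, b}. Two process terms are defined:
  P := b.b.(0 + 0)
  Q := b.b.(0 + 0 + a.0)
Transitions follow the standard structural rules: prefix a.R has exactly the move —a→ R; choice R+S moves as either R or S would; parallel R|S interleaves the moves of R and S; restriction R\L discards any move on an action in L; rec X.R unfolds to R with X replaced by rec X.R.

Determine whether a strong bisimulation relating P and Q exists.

NO

LTS(P): 3 reachable states
  p0 = b.b.(0 + 0) :: --b--▸ p1
  p1 = b.(0 + 0) :: --b--▸ p2
  p2 = 0 + 0 :: deadlocked
LTS(Q): 4 reachable states
  q0 = b.b.(0 + 0 + a.0) :: --b--▸ q1
  q1 = b.(0 + 0 + a.0) :: --b--▸ q2
  q2 = 0 + 0 + a.0 :: --a--▸ q3
  q3 = 0 :: deadlocked
Bisimilarity quotient blocks:
  B0 = {p0}
  B1 = {p1}
  B2 = {p2, q3}
  B3 = {q0}
  B4 = {q1}
  B5 = {q2}
p0 ∈ B0, q0 ∈ B3 → different blocks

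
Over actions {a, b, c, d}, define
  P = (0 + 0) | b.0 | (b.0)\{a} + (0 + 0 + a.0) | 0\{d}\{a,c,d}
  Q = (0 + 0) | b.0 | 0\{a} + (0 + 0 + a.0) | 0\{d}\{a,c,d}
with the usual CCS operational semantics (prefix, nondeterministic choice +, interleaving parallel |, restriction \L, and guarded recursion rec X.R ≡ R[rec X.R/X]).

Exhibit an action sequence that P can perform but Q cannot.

bb

P's transition system — 5 states:
  m0 = (0 + 0) | b.0 | (b.0)\{a} + (0 + 0 + a.0) | 0\{d}\{a,c,d} → --a--▸ m1, --b--▸ m2, --b--▸ m3
  m1 = 0 | 0\{d}\{a,c,d} → (no moves)
  m2 = (0 + 0) | 0 | (b.0)\{a} → --b--▸ m4
  m3 = (0 + 0) | b.0 | 0\{a} → --b--▸ m4
  m4 = (0 + 0) | 0 | 0\{a} → (no moves)
Q's transition system — 3 states:
  n0 = (0 + 0) | b.0 | 0\{a} + (0 + 0 + a.0) | 0\{d}\{a,c,d} → --a--▸ n1, --b--▸ n2
  n1 = 0 | 0\{d}\{a,c,d} → (no moves)
  n2 = (0 + 0) | 0 | 0\{a} → (no moves)
Executing bb from P (initial set {m0}):
  [1] b ⇒ {m2, m3}
  [2] b ⇒ {m4}
  P completes σ.
Executing bb from Q (initial set {n0}):
  [1] b ⇒ {n2}
  [2] b ⇒ ∅ (Q stuck)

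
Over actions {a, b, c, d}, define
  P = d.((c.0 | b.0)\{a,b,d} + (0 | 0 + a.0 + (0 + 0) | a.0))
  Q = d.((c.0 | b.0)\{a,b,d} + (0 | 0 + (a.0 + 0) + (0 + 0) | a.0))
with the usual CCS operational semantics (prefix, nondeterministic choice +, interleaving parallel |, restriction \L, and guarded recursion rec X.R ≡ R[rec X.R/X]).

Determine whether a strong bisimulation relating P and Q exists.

P's transition system — 5 states:
  s0 = d.((c.0 | b.0)\{a,b,d} + (0 | 0 + a.0 + (0 + 0) | a.0)) | ··d··> s1
  s1 = (c.0 | b.0)\{a,b,d} + (0 | 0 + a.0 + (0 + 0) | a.0) | ··a··> s2, ··a··> s3, ··c··> s4
  s2 = (0 + 0) | 0 | (no moves)
  s3 = 0 | (no moves)
  s4 = (0 | b.0)\{a,b,d} | (no moves)
Q's transition system — 5 states:
  t0 = d.((c.0 | b.0)\{a,b,d} + (0 | 0 + (a.0 + 0) + (0 + 0) | a.0)) | ··d··> t1
  t1 = (c.0 | b.0)\{a,b,d} + (0 | 0 + (a.0 + 0) + (0 + 0) | a.0) | ··a··> t2, ··a··> t3, ··c··> t4
  t2 = (0 + 0) | 0 | (no moves)
  t3 = 0 | (no moves)
  t4 = (0 | b.0)\{a,b,d} | (no moves)
Partition-refinement fixed point:
  B0 = {s0, t0}
  B1 = {s1, t1}
  B2 = {s2, s3, s4, t2, t3, t4}
s0 ∈ B0, t0 ∈ B0 → same block

YES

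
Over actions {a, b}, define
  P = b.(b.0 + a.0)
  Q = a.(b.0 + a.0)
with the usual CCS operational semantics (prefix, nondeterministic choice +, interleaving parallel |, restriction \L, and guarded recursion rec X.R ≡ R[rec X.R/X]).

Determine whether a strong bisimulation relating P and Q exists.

not bisimilar

P's transition system — 3 states:
  u0 = b.(b.0 + a.0) → ··b··> u1
  u1 = b.0 + a.0 → ··a··> u2, ··b··> u2
  u2 = 0 → ∅
Q's transition system — 3 states:
  v0 = a.(b.0 + a.0) → ··a··> v1
  v1 = b.0 + a.0 → ··a··> v2, ··b··> v2
  v2 = 0 → ∅
Bisimilarity quotient blocks:
  B0 = {u0}
  B1 = {u1, v1}
  B2 = {u2, v2}
  B3 = {v0}
u0 ∈ B0, v0 ∈ B3 → different blocks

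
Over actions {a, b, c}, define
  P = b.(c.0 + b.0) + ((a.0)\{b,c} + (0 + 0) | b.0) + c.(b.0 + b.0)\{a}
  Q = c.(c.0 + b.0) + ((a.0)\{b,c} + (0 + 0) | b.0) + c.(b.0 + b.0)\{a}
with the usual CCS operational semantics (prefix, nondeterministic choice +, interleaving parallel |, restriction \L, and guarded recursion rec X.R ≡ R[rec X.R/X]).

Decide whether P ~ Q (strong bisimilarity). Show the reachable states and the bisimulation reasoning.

P's transition system — 7 states:
  p0 = b.(c.0 + b.0) + ((a.0)\{b,c} + (0 + 0) | b.0) + c.(b.0 + b.0)\{a} → -a-> p1, -b-> p2, -b-> p3, -c-> p4
  p1 = 0\{b,c} → deadlocked
  p2 = (0 + 0) | 0 → deadlocked
  p3 = c.0 + b.0 → -b-> p5, -c-> p5
  p4 = (b.0 + b.0)\{a} → -b-> p6
  p5 = 0 → deadlocked
  p6 = 0\{a} → deadlocked
Q's transition system — 7 states:
  q0 = c.(c.0 + b.0) + ((a.0)\{b,c} + (0 + 0) | b.0) + c.(b.0 + b.0)\{a} → -a-> q1, -b-> q2, -c-> q3, -c-> q4
  q1 = 0\{b,c} → deadlocked
  q2 = (0 + 0) | 0 → deadlocked
  q3 = (b.0 + b.0)\{a} → -b-> q5
  q4 = c.0 + b.0 → -b-> q6, -c-> q6
  q5 = 0\{a} → deadlocked
  q6 = 0 → deadlocked
Partition-refinement fixed point:
  B0 = {p0}
  B1 = {p4, q3}
  B2 = {p1, p2, p5, p6, q1, q2, q5, q6}
  B3 = {p3, q4}
  B4 = {q0}
p0 ∈ B0, q0 ∈ B4 → different blocks

P ≁ Q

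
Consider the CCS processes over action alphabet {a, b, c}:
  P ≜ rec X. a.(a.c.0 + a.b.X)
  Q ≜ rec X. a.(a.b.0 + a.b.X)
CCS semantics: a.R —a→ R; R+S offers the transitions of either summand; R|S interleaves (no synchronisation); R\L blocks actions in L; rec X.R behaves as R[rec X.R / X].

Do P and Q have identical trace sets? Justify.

NO — witness ⟨aac⟩

P's transition system — 5 states:
  m0 = rec X. a.(a.c.0 + a.b.X) :: --a--▸ m1
  m1 = a.c.0 + a.b.(rec X. a.(a.c.0 + a.b.X)) :: --a--▸ m2, --a--▸ m3
  m2 = b.(rec X. a.(a.c.0 + a.b.X)) :: --b--▸ m0
  m3 = c.0 :: --c--▸ m4
  m4 = 0 :: ∅
Q's transition system — 5 states:
  n0 = rec X. a.(a.b.0 + a.b.X) :: --a--▸ n1
  n1 = a.b.0 + a.b.(rec X. a.(a.b.0 + a.b.X)) :: --a--▸ n2, --a--▸ n3
  n2 = b.(rec X. a.(a.b.0 + a.b.X)) :: --b--▸ n0
  n3 = b.0 :: --b--▸ n4
  n4 = 0 :: ∅
Executing aac from P (initial set {m0}):
  after a @ step 1: {m1}
  after a @ step 2: {m2, m3}
  after c @ step 3: {m4}
  ✓ P
Executing aac from Q (initial set {n0}):
  after a @ step 1: {n1}
  after a @ step 2: {n2, n3}
  after c @ step 3: ∅ (Q stuck)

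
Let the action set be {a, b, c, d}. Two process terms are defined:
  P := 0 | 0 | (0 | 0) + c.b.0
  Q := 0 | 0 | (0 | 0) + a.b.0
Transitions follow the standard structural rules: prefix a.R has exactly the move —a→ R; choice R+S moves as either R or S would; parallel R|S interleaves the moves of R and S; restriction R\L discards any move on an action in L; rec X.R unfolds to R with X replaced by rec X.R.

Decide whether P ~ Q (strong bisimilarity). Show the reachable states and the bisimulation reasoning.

not bisimilar

Reachable graph of P (3 states):
  m0 = 0 | 0 | (0 | 0) + c.b.0 :: --c--▸ m1
  m1 = b.0 :: --b--▸ m2
  m2 = 0 :: ∅
Reachable graph of Q (3 states):
  n0 = 0 | 0 | (0 | 0) + a.b.0 :: --a--▸ n1
  n1 = b.0 :: --b--▸ n2
  n2 = 0 :: ∅
Coarsest stable partition (strong bisimilarity classes):
  B0 = {m0}
  B1 = {m1, n1}
  B2 = {m2, n2}
  B3 = {n0}
m0 ∈ B0, n0 ∈ B3 → different blocks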